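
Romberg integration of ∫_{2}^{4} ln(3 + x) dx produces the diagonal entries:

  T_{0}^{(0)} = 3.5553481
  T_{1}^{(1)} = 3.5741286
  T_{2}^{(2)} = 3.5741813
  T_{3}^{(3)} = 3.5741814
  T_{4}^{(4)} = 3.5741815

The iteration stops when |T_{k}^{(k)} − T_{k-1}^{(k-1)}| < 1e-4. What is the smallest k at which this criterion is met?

k = 2

|T_{1}^{(1)} − T_{0}^{(0)}| = 0.0187805 ≥ 1e-4
|T_{2}^{(2)} − T_{1}^{(1)}| = 0.0000527 < 1e-4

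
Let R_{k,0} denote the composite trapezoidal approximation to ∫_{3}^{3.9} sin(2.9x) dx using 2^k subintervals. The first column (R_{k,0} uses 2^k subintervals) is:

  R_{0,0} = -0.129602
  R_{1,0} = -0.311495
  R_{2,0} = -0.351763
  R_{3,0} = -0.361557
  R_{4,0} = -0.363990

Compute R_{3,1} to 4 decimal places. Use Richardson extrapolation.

-0.3648

R_{3,1} = -0.361557 + (-0.361557 − (-0.351763))/3 = -0.364822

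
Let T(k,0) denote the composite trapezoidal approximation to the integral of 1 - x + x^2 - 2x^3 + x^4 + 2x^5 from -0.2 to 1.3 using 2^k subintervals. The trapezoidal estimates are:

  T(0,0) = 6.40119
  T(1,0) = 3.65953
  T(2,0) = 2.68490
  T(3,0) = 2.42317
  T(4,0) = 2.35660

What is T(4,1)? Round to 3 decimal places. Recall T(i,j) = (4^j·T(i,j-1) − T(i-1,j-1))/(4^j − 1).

2.334

Richardson extrapolation on the trapezoidal column (denominator 4−1=3):
T(4,1) = 2.35660 + (2.35660 − 2.42317)/3 = 2.33441
(Column j=1 coincides with Simpson's rule on the same nodes.)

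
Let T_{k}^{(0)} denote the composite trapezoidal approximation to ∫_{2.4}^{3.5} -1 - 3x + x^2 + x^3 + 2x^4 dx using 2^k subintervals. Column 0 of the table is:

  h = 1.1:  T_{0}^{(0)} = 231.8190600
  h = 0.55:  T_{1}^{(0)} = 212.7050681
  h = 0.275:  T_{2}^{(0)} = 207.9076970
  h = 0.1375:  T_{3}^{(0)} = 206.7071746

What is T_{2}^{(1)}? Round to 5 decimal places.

206.30857

T_{2}^{(1)} = (4·207.9076970 − 212.7050681) / 3 = 206.3085733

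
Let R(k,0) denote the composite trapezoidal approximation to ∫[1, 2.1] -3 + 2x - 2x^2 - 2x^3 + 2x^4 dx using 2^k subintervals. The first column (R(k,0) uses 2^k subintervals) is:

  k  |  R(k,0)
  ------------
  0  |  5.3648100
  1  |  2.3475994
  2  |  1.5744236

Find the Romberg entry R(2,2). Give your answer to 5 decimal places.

1.31502

R(1,1) = (4·2.3475994 − 5.3648100) / 3 = 1.3418625
R(2,1) = (4·1.5744236 − 2.3475994) / 3 = 1.3166983
R(2,2) = 1.3166983 + (1.3166983 − 1.3418625)/15 = 1.3150207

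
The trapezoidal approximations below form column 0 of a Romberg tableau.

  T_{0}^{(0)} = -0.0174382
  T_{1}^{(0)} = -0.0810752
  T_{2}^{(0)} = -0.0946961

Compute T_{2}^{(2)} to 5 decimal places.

T_{1}^{(1)} = (4·(-0.0810752) − (-0.0174382)) / 3 = -0.1022875
T_{2}^{(1)} = (4·(-0.0946961) − (-0.0810752)) / 3 = -0.0992364
T_{2}^{(2)} = (16·(-0.0992364) − (-0.1022875)) / 15 = -0.0990330

-0.09903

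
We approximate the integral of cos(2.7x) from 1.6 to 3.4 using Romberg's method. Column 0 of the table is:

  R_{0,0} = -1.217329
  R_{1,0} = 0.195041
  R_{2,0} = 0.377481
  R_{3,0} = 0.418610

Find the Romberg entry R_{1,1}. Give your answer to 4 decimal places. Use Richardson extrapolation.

0.6658

R_{1,1} = (4·0.195041 − (-1.217329)) / 3 = 0.665831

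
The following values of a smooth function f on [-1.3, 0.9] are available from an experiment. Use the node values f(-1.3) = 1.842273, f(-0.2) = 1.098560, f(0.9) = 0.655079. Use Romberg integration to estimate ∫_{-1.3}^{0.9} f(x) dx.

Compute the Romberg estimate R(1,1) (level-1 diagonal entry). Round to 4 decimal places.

2.5269

R(0,0) (trapezoid, 1 panel, h=2.2000): 2.747087
R(1,0) (trapezoid, 2 panels, h=1.1000): 2.581960
R(1,1) = 2.581960 + (2.581960 − 2.747087)/3 = 2.526918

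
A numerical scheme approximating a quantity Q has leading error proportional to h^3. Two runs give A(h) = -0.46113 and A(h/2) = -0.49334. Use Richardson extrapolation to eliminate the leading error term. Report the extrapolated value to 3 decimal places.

-0.498

The leading error scales as h^3; refining by a factor of 2 reduces it by 2^3 = 8.
Extrapolated value = (8·A(h/2) − A(h)) / (8 − 1)
= (8·(-0.49334) − (-0.46113)) / 7
= -3.48559 / 7 = -0.49794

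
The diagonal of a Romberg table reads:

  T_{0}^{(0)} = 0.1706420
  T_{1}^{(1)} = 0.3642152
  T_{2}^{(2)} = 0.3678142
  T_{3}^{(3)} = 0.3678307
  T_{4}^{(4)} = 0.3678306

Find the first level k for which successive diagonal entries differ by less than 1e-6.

|T_{1}^{(1)} − T_{0}^{(0)}| = 0.1935732 ≥ 1e-6
|T_{2}^{(2)} − T_{1}^{(1)}| = 0.0035990 ≥ 1e-6
|T_{3}^{(3)} − T_{2}^{(2)}| = 0.0000165 ≥ 1e-6
|T_{4}^{(4)} − T_{3}^{(3)}| = 0.0000001 < 1e-6

k = 4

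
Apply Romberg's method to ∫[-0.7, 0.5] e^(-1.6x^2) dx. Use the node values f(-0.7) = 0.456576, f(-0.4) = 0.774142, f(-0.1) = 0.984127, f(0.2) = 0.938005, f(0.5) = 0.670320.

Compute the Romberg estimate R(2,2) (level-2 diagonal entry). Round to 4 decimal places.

0.9932

R(0,0) (trapezoid, 1 panel, h=1.2000): 0.676138
R(1,0) (trapezoid, 2 panels, h=0.6000): 0.928545
R(2,0) (trapezoid, 4 panels, h=0.3000): 0.977917
R(1,1) = 0.928545 + (0.928545 − 0.676138)/3 = 1.012681
R(2,1) = 0.977917 + (0.977917 − 0.928545)/3 = 0.994374
R(2,2) = 0.994374 + (0.994374 − 1.012681)/15 = 0.993154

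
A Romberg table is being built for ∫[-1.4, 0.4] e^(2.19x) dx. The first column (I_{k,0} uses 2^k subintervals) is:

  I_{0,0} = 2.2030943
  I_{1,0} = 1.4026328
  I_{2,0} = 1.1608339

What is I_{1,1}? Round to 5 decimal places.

1.13581

I_{1,1} = 1.4026328 + (1.4026328 − 2.2030943)/3 = 1.1358123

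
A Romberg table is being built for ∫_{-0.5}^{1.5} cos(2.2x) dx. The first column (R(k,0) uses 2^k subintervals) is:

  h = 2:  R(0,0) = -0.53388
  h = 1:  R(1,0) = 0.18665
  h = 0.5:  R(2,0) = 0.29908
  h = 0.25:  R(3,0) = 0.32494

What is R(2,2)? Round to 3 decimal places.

R(1,1) = (4·0.18665 − (-0.53388)) / 3 = 0.42683
R(2,1) = 0.29908 + (0.29908 − 0.18665)/3 = 0.33656
R(2,2) = (16·0.33656 − 0.42683) / 15 = 0.33054

0.331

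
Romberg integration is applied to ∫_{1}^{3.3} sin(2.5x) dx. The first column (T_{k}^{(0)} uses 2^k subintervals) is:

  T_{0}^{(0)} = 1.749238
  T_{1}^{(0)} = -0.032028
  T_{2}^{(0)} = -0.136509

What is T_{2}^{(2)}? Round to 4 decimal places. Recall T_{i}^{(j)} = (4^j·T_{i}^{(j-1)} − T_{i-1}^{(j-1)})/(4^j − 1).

-0.1410

Richardson extrapolation on the trapezoidal column (denominator 4−1=3):
T_{1}^{(1)} = (4·(-0.032028) − 1.749238) / 3 = -0.625783
T_{2}^{(1)} = -0.136509 + (-0.136509 − (-0.032028))/3 = -0.171336
T_{2}^{(2)} = (16·(-0.171336) − (-0.625783)) / 15 = -0.141040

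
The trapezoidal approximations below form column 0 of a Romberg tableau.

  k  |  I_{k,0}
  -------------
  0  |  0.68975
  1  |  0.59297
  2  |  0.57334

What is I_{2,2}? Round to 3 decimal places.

0.567

I_{1,1} = (4·0.59297 − 0.68975) / 3 = 0.56071
I_{2,1} = (4·0.57334 − 0.59297) / 3 = 0.56680
I_{2,2} = (16·0.56680 − 0.56071) / 15 = 0.56721
(Column j=1 coincides with Simpson's rule on the same nodes.)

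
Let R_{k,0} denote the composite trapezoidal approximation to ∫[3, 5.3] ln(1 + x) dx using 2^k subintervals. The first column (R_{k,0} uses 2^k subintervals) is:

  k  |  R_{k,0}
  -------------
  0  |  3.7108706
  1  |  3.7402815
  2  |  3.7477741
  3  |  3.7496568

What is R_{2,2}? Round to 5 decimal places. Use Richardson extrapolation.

3.75028

R_{1,1} = (4·3.7402815 − 3.7108706) / 3 = 3.7500851
R_{2,1} = (4·3.7477741 − 3.7402815) / 3 = 3.7502716
R_{2,2} = 3.7502716 + (3.7502716 − 3.7500851)/15 = 3.7502840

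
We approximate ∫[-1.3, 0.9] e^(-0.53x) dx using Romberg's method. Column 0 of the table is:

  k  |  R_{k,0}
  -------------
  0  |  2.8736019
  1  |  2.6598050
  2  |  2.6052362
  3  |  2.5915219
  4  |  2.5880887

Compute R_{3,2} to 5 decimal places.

R_{2,1} = (4·2.6052362 − 2.6598050) / 3 = 2.5870466
R_{3,1} = (4·2.5915219 − 2.6052362) / 3 = 2.5869505
R_{3,2} = (16·2.5869505 − 2.5870466) / 15 = 2.5869441

2.58694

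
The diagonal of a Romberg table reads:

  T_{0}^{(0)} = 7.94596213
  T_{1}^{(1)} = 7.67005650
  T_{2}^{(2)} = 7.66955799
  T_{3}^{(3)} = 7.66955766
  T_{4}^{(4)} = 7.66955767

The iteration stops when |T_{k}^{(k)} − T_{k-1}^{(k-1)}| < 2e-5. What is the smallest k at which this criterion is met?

|T_{1}^{(1)} − T_{0}^{(0)}| = 0.27590563 ≥ 2e-5
|T_{2}^{(2)} − T_{1}^{(1)}| = 0.00049851 ≥ 2e-5
|T_{3}^{(3)} − T_{2}^{(2)}| = 0.00000033 < 2e-5

k = 3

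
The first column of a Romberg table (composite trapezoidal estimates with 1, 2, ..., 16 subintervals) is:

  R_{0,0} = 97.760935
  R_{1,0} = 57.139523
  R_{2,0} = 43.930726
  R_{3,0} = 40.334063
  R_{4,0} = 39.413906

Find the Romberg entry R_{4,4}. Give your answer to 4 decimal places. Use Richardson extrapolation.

R_{1,1} = 57.139523 + (57.139523 − 97.760935)/3 = 43.599052
R_{2,1} = 43.930726 + (43.930726 − 57.139523)/3 = 39.527794
R_{3,1} = (4·40.334063 − 43.930726) / 3 = 39.135175
R_{4,1} = 39.413906 + (39.413906 − 40.334063)/3 = 39.107187
R_{2,2} = (16·39.527794 − 43.599052) / 15 = 39.256377
R_{3,2} = (16·39.135175 − 39.527794) / 15 = 39.109000
R_{4,2} = (16·39.107187 − 39.135175) / 15 = 39.105321
R_{3,3} = (64·39.109000 − 39.256377) / 63 = 39.106661
R_{4,3} = 39.105321 + (39.105321 − 39.109000)/63 = 39.105263
R_{4,4} = (256·39.105263 − 39.106661) / 255 = 39.105258

39.1053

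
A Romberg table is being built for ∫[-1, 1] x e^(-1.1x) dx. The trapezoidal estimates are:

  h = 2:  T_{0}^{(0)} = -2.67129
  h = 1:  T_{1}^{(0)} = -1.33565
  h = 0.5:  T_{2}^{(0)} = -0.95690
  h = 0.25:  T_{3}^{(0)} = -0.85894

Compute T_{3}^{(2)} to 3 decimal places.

T_{2}^{(1)} = (4·(-0.95690) − (-1.33565)) / 3 = -0.83065
T_{3}^{(1)} = -0.85894 + (-0.85894 − (-0.95690))/3 = -0.82629
T_{3}^{(2)} = (16·(-0.82629) − (-0.83065)) / 15 = -0.82600

-0.826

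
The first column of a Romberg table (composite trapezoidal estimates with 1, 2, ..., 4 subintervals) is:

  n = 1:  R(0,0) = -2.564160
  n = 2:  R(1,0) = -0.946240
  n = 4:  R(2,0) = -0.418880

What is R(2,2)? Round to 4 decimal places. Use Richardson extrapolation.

-0.2322

Richardson extrapolation on the trapezoidal column (denominator 4−1=3):
R(1,1) = -0.946240 + (-0.946240 − (-2.564160))/3 = -0.406933
R(2,1) = (4·(-0.418880) − (-0.946240)) / 3 = -0.243093
R(2,2) = -0.243093 + (-0.243093 − (-0.406933))/15 = -0.232170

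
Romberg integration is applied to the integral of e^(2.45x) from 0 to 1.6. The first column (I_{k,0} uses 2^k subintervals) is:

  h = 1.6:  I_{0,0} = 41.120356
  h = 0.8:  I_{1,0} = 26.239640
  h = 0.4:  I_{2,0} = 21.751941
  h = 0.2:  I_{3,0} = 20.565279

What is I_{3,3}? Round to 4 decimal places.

Richardson extrapolation on the trapezoidal column (denominator 4−1=3):
I_{1,1} = 26.239640 + (26.239640 − 41.120356)/3 = 21.279401
I_{2,1} = (4·21.751941 − 26.239640) / 3 = 20.256041
I_{3,1} = 20.565279 + (20.565279 − 21.751941)/3 = 20.169725
I_{2,2} = (16·20.256041 − 21.279401) / 15 = 20.187817
I_{3,2} = 20.169725 + (20.169725 − 20.256041)/15 = 20.163971
I_{3,3} = (64·20.163971 − 20.187817) / 63 = 20.163592

20.1636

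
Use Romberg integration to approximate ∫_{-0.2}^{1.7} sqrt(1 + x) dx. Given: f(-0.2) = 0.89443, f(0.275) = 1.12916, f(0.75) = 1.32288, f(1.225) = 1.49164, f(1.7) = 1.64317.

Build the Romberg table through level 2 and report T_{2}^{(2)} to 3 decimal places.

T_{0}^{(0)} (trapezoid, 1 panel, h=1.9000): 2.41072
T_{1}^{(0)} (trapezoid, 2 panels, h=0.9500): 2.46210
T_{2}^{(0)} (trapezoid, 4 panels, h=0.4750): 2.47593
T_{1}^{(1)} = 2.46210 + (2.46210 − 2.41072)/3 = 2.47923
T_{2}^{(1)} = 2.47593 + (2.47593 − 2.46210)/3 = 2.48054
T_{2}^{(2)} = 2.48054 + (2.48054 − 2.47923)/15 = 2.48063

2.481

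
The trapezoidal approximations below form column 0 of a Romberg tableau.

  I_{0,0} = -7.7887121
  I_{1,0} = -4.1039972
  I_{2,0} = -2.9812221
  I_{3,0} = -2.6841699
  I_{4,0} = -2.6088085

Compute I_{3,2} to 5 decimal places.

-2.58370

Richardson extrapolation on the trapezoidal column (denominator 4−1=3):
I_{2,1} = (4·(-2.9812221) − (-4.1039972)) / 3 = -2.6069637
I_{3,1} = -2.6841699 + (-2.6841699 − (-2.9812221))/3 = -2.5851525
I_{3,2} = -2.5851525 + (-2.5851525 − (-2.6069637))/15 = -2.5836984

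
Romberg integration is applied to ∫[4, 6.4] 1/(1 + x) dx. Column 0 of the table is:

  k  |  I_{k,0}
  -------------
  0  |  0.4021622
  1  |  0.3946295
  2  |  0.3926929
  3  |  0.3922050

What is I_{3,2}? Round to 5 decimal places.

Richardson extrapolation on the trapezoidal column (denominator 4−1=3):
I_{2,1} = 0.3926929 + (0.3926929 − 0.3946295)/3 = 0.3920474
I_{3,1} = 0.3922050 + (0.3922050 − 0.3926929)/3 = 0.3920424
I_{3,2} = 0.3920424 + (0.3920424 − 0.3920474)/15 = 0.3920421

0.39204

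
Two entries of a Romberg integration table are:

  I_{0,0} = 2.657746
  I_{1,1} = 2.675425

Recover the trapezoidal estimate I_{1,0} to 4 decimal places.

From I_{1,1} = (4·I_{1,0} − I_{0,0})/3, solve for I_{1,0}:
4·I_{1,0} = 3·2.675425 + 2.657746 = 10.684021
I_{1,0} = 2.671005

2.6710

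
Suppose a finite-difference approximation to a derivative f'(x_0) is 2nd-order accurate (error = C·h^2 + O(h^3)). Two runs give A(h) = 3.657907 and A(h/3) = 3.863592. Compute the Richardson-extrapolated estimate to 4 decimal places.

The leading error scales as h^2; refining by a factor of 3 reduces it by 3^2 = 9.
Extrapolated value = (9·A(h/3) − A(h)) / (9 − 1)
= (9·3.863592 − 3.657907) / 8
= 31.114421 / 8 = 3.889303

3.8893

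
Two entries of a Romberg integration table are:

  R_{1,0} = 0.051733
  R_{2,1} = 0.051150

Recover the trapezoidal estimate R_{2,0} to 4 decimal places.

From R_{2,1} = (4·R_{2,0} − R_{1,0})/3, solve for R_{2,0}:
4·R_{2,0} = 3·0.051150 + 0.051733 = 0.205183
R_{2,0} = 0.051296

0.0513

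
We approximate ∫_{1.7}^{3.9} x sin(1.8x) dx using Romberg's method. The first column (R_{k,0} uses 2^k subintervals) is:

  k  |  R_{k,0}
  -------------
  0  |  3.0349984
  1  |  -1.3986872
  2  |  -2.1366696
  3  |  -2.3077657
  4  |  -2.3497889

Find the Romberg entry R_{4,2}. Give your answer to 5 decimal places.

-2.36373

R_{3,1} = -2.3077657 + (-2.3077657 − (-2.1366696))/3 = -2.3647977
R_{4,1} = (4·(-2.3497889) − (-2.3077657)) / 3 = -2.3637966
R_{4,2} = (16·(-2.3637966) − (-2.3647977)) / 15 = -2.3637299
(Column j=1 coincides with Simpson's rule on the same nodes.)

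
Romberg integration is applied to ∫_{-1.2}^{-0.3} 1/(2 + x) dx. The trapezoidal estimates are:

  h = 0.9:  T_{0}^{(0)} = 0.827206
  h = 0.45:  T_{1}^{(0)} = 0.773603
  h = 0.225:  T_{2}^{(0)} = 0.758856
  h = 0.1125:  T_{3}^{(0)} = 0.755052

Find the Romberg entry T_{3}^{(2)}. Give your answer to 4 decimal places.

T_{2}^{(1)} = 0.758856 + (0.758856 − 0.773603)/3 = 0.753940
T_{3}^{(1)} = 0.755052 + (0.755052 − 0.758856)/3 = 0.753784
T_{3}^{(2)} = 0.753784 + (0.753784 − 0.753940)/15 = 0.753774

0.7538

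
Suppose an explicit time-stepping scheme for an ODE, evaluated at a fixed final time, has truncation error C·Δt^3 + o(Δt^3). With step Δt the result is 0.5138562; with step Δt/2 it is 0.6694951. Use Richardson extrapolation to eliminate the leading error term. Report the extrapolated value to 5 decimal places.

0.69173

The leading error scales as Δt^3; refining by a factor of 2 reduces it by 2^3 = 8.
Extrapolated value = (8·A(Δt/2) − A(Δt)) / (8 − 1)
= (8·0.6694951 − 0.5138562) / 7
= 4.8421046 / 7 = 0.6917292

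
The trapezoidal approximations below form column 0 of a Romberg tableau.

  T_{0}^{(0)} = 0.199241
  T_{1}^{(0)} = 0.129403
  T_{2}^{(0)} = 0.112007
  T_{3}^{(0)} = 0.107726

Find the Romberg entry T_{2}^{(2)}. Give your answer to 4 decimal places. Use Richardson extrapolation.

0.1062

Richardson extrapolation on the trapezoidal column (denominator 4−1=3):
T_{1}^{(1)} = 0.129403 + (0.129403 − 0.199241)/3 = 0.106124
T_{2}^{(1)} = (4·0.112007 − 0.129403) / 3 = 0.106208
T_{2}^{(2)} = (16·0.106208 − 0.106124) / 15 = 0.106214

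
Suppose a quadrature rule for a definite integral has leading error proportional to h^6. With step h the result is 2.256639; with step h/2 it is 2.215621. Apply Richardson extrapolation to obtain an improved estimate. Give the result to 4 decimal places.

2.2150

The leading error scales as h^6; refining by a factor of 2 reduces it by 2^6 = 64.
Extrapolated value = (64·A(h/2) − A(h)) / (64 − 1)
= (64·2.215621 − 2.256639) / 63
= 139.543105 / 63 = 2.214970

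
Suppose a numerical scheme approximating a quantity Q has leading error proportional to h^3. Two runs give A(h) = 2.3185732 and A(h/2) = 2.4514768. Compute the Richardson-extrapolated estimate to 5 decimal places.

2.47046

Extrapolated value = (8·A(h/2) − A(h)) / (8 − 1)
= (8·2.4514768 − 2.3185732) / 7
= 17.2932412 / 7 = 2.4704630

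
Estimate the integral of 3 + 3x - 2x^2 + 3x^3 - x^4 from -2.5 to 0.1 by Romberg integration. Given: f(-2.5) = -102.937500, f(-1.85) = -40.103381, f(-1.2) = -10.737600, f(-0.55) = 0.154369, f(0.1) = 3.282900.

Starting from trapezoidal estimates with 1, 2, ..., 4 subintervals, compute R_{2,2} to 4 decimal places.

-60.8054

R_{0,0} (trapezoid, 1 panel, h=2.6000): -129.550980
R_{1,0} (trapezoid, 2 panels, h=1.3000): -78.734370
R_{2,0} (trapezoid, 4 panels, h=0.6500): -65.334043
R_{1,1} = -78.734370 + (-78.734370 − (-129.550980))/3 = -61.795500
R_{2,1} = -65.334043 + (-65.334043 − (-78.734370))/3 = -60.867267
R_{2,2} = -60.867267 + (-60.867267 − (-61.795500))/15 = -60.805385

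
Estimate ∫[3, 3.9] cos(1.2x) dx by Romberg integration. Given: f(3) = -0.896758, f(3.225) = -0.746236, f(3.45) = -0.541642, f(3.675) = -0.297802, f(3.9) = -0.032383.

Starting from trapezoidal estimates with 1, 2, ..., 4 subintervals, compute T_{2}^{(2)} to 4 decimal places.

T_{0}^{(0)} (trapezoid, 1 panel, h=0.9000): -0.418113
T_{1}^{(0)} (trapezoid, 2 panels, h=0.4500): -0.452796
T_{2}^{(0)} (trapezoid, 4 panels, h=0.2250): -0.461306
T_{1}^{(1)} = -0.452796 + (-0.452796 − (-0.418113))/3 = -0.464357
T_{2}^{(1)} = -0.461306 + (-0.461306 − (-0.452796))/3 = -0.464143
T_{2}^{(2)} = -0.464143 + (-0.464143 − (-0.464357))/15 = -0.464129

-0.4641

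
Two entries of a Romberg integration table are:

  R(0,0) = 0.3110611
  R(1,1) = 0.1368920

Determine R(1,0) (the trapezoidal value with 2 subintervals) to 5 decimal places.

0.18043

From R(1,1) = (4·R(1,0) − R(0,0))/3, solve for R(1,0):
4·R(1,0) = 3·0.1368920 + 0.3110611 = 0.7217371
R(1,0) = 0.1804343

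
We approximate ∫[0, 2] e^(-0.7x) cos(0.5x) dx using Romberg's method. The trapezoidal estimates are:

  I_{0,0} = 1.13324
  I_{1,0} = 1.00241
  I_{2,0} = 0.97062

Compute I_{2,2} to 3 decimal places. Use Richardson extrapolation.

I_{1,1} = 1.00241 + (1.00241 − 1.13324)/3 = 0.95880
I_{2,1} = 0.97062 + (0.97062 − 1.00241)/3 = 0.96002
I_{2,2} = (16·0.96002 − 0.95880) / 15 = 0.96010

0.960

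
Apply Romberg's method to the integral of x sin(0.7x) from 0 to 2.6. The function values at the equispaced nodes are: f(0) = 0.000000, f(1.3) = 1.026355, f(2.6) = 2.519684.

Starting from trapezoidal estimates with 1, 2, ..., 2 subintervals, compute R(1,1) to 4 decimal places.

2.8709

R(0,0) (trapezoid, 1 panel, h=2.6000): 3.275589
R(1,0) (trapezoid, 2 panels, h=1.3000): 2.972056
R(1,1) = 2.972056 + (2.972056 − 3.275589)/3 = 2.870878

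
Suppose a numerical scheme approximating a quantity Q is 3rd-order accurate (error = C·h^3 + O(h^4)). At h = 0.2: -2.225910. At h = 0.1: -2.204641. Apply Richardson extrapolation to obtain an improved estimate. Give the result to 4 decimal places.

-2.2016

The leading error scales as h^3; refining by a factor of 2 reduces it by 2^3 = 8.
Extrapolated value = (8·A(h/2) − A(h)) / (8 − 1)
= (8·(-2.204641) − (-2.225910)) / 7
= -15.411218 / 7 = -2.201603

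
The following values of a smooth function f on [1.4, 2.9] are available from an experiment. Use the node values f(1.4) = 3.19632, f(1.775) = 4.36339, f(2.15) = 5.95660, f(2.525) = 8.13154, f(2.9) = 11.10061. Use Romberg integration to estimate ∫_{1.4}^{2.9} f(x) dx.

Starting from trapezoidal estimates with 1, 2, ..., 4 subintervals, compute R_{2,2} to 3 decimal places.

R_{0,0} (trapezoid, 1 panel, h=1.5000): 10.72270
R_{1,0} (trapezoid, 2 panels, h=0.7500): 9.82880
R_{2,0} (trapezoid, 4 panels, h=0.3750): 9.60000
R_{1,1} = 9.82880 + (9.82880 − 10.72270)/3 = 9.53083
R_{2,1} = 9.60000 + (9.60000 − 9.82880)/3 = 9.52373
R_{2,2} = 9.52373 + (9.52373 − 9.53083)/15 = 9.52326

9.523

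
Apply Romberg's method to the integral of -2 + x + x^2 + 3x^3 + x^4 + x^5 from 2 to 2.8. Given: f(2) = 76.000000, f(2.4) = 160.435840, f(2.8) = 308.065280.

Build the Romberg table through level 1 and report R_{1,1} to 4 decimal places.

R_{0,0} (trapezoid, 1 panel, h=0.8000): 153.626112
R_{1,0} (trapezoid, 2 panels, h=0.4000): 140.987392
R_{1,1} = 140.987392 + (140.987392 − 153.626112)/3 = 136.774485

136.7745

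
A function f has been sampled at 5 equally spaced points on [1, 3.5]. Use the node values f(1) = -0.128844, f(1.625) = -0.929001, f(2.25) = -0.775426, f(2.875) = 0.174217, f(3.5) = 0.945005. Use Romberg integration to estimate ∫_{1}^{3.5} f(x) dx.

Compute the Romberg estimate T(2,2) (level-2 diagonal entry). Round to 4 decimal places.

T(0,0) (trapezoid, 1 panel, h=2.5000): 1.020201
T(1,0) (trapezoid, 2 panels, h=1.2500): -0.459182
T(2,0) (trapezoid, 4 panels, h=0.6250): -0.701331
T(1,1) = -0.459182 + (-0.459182 − 1.020201)/3 = -0.952310
T(2,1) = -0.701331 + (-0.701331 − (-0.459182))/3 = -0.782047
T(2,2) = -0.782047 + (-0.782047 − (-0.952310))/15 = -0.770696

-0.7707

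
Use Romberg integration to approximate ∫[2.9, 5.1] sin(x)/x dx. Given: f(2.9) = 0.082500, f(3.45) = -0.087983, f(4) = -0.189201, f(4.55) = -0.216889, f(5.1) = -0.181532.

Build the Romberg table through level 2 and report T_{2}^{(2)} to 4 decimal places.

T_{0}^{(0)} (trapezoid, 1 panel, h=2.2000): -0.108935
T_{1}^{(0)} (trapezoid, 2 panels, h=1.1000): -0.262589
T_{2}^{(0)} (trapezoid, 4 panels, h=0.5500): -0.298974
T_{1}^{(1)} = -0.262589 + (-0.262589 − (-0.108935))/3 = -0.313807
T_{2}^{(1)} = -0.298974 + (-0.298974 − (-0.262589))/3 = -0.311102
T_{2}^{(2)} = -0.311102 + (-0.311102 − (-0.313807))/15 = -0.310922

-0.3109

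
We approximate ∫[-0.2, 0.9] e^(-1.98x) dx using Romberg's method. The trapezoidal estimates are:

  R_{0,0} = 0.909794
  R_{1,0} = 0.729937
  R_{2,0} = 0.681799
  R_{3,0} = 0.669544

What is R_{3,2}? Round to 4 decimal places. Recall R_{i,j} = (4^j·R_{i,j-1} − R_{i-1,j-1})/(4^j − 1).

0.6654

R_{2,1} = (4·0.681799 − 0.729937) / 3 = 0.665753
R_{3,1} = (4·0.669544 − 0.681799) / 3 = 0.665459
R_{3,2} = (16·0.665459 − 0.665753) / 15 = 0.665439
(Column j=1 coincides with Simpson's rule on the same nodes.)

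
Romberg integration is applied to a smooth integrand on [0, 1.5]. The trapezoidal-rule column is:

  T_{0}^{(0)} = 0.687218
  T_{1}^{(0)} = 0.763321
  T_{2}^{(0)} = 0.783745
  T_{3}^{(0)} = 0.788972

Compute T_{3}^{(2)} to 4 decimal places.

T_{2}^{(1)} = 0.783745 + (0.783745 − 0.763321)/3 = 0.790553
T_{3}^{(1)} = 0.788972 + (0.788972 − 0.783745)/3 = 0.790714
T_{3}^{(2)} = (16·0.790714 − 0.790553) / 15 = 0.790725

0.7907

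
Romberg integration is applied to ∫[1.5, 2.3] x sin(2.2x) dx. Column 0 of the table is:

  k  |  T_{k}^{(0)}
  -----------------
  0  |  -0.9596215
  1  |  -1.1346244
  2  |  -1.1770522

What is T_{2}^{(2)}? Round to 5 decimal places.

-1.19108

T_{1}^{(1)} = (4·(-1.1346244) − (-0.9596215)) / 3 = -1.1929587
T_{2}^{(1)} = -1.1770522 + (-1.1770522 − (-1.1346244))/3 = -1.1911948
T_{2}^{(2)} = (16·(-1.1911948) − (-1.1929587)) / 15 = -1.1910772
(Column j=1 coincides with Simpson's rule on the same nodes.)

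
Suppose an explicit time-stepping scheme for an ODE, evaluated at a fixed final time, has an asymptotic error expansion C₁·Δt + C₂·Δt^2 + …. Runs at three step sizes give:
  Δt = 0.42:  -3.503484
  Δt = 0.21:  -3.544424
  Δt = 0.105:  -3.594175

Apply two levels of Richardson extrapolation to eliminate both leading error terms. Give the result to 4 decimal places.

First eliminate the Δt term (factor 2^1 = 2):
  B₁ = (2·(-3.544424) − (-3.503484))/1 = -3.585364
  B₂ = (2·(-3.594175) − (-3.544424))/1 = -3.643926
Then eliminate the Δt^2 term (factor 2^2 = 4):
  (4·(-3.643926) − (-3.585364))/3 = -3.663447

-3.6634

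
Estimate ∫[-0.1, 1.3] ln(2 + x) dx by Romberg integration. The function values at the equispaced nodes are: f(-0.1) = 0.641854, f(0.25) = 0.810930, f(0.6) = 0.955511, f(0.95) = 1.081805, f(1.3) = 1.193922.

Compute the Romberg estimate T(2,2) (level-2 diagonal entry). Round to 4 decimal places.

1.3204

T(0,0) (trapezoid, 1 panel, h=1.4000): 1.285043
T(1,0) (trapezoid, 2 panels, h=0.7000): 1.311379
T(2,0) (trapezoid, 4 panels, h=0.3500): 1.318147
T(1,1) = 1.311379 + (1.311379 − 1.285043)/3 = 1.320158
T(2,1) = 1.318147 + (1.318147 − 1.311379)/3 = 1.320403
T(2,2) = 1.320403 + (1.320403 − 1.320158)/15 = 1.320419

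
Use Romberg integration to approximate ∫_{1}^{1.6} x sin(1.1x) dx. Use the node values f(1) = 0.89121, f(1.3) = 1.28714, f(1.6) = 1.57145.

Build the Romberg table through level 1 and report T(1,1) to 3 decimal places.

0.761

T(0,0) (trapezoid, 1 panel, h=0.6000): 0.73880
T(1,0) (trapezoid, 2 panels, h=0.3000): 0.75554
T(1,1) = 0.75554 + (0.75554 − 0.73880)/3 = 0.76112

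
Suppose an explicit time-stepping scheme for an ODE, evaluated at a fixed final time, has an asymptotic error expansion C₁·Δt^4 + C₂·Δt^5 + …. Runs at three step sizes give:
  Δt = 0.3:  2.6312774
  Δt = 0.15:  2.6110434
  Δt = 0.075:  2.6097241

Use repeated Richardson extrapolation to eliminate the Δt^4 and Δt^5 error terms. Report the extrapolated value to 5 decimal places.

2.60963

First eliminate the Δt^4 term (factor 2^4 = 16):
  B₁ = (16·2.6110434 − 2.6312774)/15 = 2.6096945
  B₂ = (16·2.6097241 − 2.6110434)/15 = 2.6096361
Then eliminate the Δt^5 term (factor 2^5 = 32):
  (32·2.6096361 − 2.6096945)/31 = 2.6096342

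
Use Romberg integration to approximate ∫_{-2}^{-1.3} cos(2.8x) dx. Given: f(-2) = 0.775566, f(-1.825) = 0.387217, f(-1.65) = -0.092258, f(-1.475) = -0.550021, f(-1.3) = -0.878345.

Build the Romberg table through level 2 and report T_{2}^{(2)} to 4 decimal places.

T_{0}^{(0)} (trapezoid, 1 panel, h=0.7000): -0.035973
T_{1}^{(0)} (trapezoid, 2 panels, h=0.3500): -0.050277
T_{2}^{(0)} (trapezoid, 4 panels, h=0.1750): -0.053629
T_{1}^{(1)} = -0.050277 + (-0.050277 − (-0.035973))/3 = -0.055045
T_{2}^{(1)} = -0.053629 + (-0.053629 − (-0.050277))/3 = -0.054746
T_{2}^{(2)} = -0.054746 + (-0.054746 − (-0.055045))/15 = -0.054726

-0.0547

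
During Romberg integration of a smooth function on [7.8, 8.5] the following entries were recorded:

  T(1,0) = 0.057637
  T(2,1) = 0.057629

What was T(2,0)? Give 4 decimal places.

From T(2,1) = (4·T(2,0) − T(1,0))/3, solve for T(2,0):
4·T(2,0) = 3·0.057629 + 0.057637 = 0.230524
T(2,0) = 0.057631

0.0576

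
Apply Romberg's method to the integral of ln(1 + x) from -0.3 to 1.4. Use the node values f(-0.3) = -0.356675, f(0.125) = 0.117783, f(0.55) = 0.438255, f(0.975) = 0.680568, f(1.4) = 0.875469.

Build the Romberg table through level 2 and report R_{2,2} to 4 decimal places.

0.6505

R_{0,0} (trapezoid, 1 panel, h=1.7000): 0.440975
R_{1,0} (trapezoid, 2 panels, h=0.8500): 0.593004
R_{2,0} (trapezoid, 4 panels, h=0.4250): 0.635801
R_{1,1} = 0.593004 + (0.593004 − 0.440975)/3 = 0.643680
R_{2,1} = 0.635801 + (0.635801 − 0.593004)/3 = 0.650067
R_{2,2} = 0.650067 + (0.650067 − 0.643680)/15 = 0.650493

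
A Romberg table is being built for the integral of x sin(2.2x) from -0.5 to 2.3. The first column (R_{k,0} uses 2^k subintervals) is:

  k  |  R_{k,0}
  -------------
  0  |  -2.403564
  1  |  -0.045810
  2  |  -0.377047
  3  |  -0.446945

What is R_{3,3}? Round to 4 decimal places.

Richardson extrapolation on the trapezoidal column (denominator 4−1=3):
R_{1,1} = (4·(-0.045810) − (-2.403564)) / 3 = 0.740108
R_{2,1} = (4·(-0.377047) − (-0.045810)) / 3 = -0.487459
R_{3,1} = (4·(-0.446945) − (-0.377047)) / 3 = -0.470244
R_{2,2} = -0.487459 + (-0.487459 − 0.740108)/15 = -0.569297
R_{3,2} = -0.470244 + (-0.470244 − (-0.487459))/15 = -0.469096
R_{3,3} = (64·(-0.469096) − (-0.569297)) / 63 = -0.467506

-0.4675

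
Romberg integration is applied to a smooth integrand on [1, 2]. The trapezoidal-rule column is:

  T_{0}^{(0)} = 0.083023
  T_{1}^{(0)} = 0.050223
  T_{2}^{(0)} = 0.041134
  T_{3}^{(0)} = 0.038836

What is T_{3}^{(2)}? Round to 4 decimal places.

0.0381

Richardson extrapolation on the trapezoidal column (denominator 4−1=3):
T_{2}^{(1)} = (4·0.041134 − 0.050223) / 3 = 0.038104
T_{3}^{(1)} = (4·0.038836 − 0.041134) / 3 = 0.038070
T_{3}^{(2)} = (16·0.038070 − 0.038104) / 15 = 0.038068
(Column j=1 coincides with Simpson's rule on the same nodes.)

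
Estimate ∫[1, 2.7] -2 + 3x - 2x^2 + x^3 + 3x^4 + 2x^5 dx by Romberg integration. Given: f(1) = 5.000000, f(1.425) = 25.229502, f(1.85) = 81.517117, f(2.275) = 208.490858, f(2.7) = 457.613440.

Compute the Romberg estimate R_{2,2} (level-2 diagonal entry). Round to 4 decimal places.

220.9160

R_{0,0} (trapezoid, 1 panel, h=1.7000): 393.221424
R_{1,0} (trapezoid, 2 panels, h=0.8500): 265.900261
R_{2,0} (trapezoid, 4 panels, h=0.4250): 232.281284
R_{1,1} = 265.900261 + (265.900261 − 393.221424)/3 = 223.459873
R_{2,1} = 232.281284 + (232.281284 − 265.900261)/3 = 221.074958
R_{2,2} = 221.074958 + (221.074958 − 223.459873)/15 = 220.915964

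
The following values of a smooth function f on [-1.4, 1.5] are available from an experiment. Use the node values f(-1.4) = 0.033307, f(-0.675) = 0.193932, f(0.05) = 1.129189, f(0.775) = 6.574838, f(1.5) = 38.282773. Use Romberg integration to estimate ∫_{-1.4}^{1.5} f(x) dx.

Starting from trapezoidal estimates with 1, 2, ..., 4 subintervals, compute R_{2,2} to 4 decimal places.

16.0584

R_{0,0} (trapezoid, 1 panel, h=2.9000): 55.558316
R_{1,0} (trapezoid, 2 panels, h=1.4500): 29.416482
R_{2,0} (trapezoid, 4 panels, h=0.7250): 19.615599
R_{1,1} = 29.416482 + (29.416482 − 55.558316)/3 = 20.702537
R_{2,1} = 19.615599 + (19.615599 − 29.416482)/3 = 16.348638
R_{2,2} = 16.348638 + (16.348638 − 20.702537)/15 = 16.058378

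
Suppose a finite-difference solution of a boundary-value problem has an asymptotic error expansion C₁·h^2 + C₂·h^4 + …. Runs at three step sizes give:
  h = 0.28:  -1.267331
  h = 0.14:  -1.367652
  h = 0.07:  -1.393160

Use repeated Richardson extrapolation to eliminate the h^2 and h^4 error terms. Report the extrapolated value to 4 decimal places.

-1.4017

First eliminate the h^2 term (factor 2^2 = 4):
  B₁ = (4·(-1.367652) − (-1.267331))/3 = -1.401092
  B₂ = (4·(-1.393160) − (-1.367652))/3 = -1.401663
Then eliminate the h^4 term (factor 2^4 = 16):
  (16·(-1.401663) − (-1.401092))/15 = -1.401701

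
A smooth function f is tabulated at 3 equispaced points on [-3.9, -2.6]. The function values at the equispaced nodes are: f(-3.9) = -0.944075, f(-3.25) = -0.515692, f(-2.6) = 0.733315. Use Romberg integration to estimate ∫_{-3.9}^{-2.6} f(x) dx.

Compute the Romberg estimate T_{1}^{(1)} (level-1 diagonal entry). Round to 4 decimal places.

-0.4926

T_{0}^{(0)} (trapezoid, 1 panel, h=1.3000): -0.136994
T_{1}^{(0)} (trapezoid, 2 panels, h=0.6500): -0.403697
T_{1}^{(1)} = -0.403697 + (-0.403697 − (-0.136994))/3 = -0.492598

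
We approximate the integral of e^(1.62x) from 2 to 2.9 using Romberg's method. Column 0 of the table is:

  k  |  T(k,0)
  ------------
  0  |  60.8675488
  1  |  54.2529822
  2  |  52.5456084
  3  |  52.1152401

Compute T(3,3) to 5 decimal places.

51.97147

T(1,1) = 54.2529822 + (54.2529822 − 60.8675488)/3 = 52.0481267
T(2,1) = 52.5456084 + (52.5456084 − 54.2529822)/3 = 51.9764838
T(3,1) = 52.1152401 + (52.1152401 − 52.5456084)/3 = 51.9717840
T(2,2) = 51.9764838 + (51.9764838 − 52.0481267)/15 = 51.9717076
T(3,2) = (16·51.9717840 − 51.9764838) / 15 = 51.9714707
T(3,3) = (64·51.9714707 − 51.9717076) / 63 = 51.9714669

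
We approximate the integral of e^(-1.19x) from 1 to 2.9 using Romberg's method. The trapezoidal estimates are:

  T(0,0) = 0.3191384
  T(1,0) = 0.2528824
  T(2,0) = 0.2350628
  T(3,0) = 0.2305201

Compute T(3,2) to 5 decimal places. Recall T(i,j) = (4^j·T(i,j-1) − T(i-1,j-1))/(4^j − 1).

T(2,1) = 0.2350628 + (0.2350628 − 0.2528824)/3 = 0.2291229
T(3,1) = 0.2305201 + (0.2305201 − 0.2350628)/3 = 0.2290059
T(3,2) = (16·0.2290059 − 0.2291229) / 15 = 0.2289981

0.22900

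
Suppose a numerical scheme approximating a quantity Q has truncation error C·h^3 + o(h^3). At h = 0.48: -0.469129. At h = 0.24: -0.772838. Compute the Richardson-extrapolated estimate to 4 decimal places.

-0.8162

Extrapolated value = (8·A(h/2) − A(h)) / (8 − 1)
= (8·(-0.772838) − (-0.469129)) / 7
= -5.713575 / 7 = -0.816225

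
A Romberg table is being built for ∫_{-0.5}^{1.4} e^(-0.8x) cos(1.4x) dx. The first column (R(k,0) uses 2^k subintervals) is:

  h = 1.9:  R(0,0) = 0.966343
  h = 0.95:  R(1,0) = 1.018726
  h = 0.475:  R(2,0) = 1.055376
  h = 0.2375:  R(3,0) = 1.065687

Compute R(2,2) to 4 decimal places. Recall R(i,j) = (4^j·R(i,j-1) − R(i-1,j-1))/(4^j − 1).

R(1,1) = 1.018726 + (1.018726 − 0.966343)/3 = 1.036187
R(2,1) = 1.055376 + (1.055376 − 1.018726)/3 = 1.067593
R(2,2) = 1.067593 + (1.067593 − 1.036187)/15 = 1.069687
(Column j=1 coincides with Simpson's rule on the same nodes.)

1.0697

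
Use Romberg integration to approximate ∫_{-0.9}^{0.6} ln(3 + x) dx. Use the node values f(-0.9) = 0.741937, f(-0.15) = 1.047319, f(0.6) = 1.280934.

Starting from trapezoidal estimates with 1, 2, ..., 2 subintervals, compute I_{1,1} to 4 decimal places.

I_{0,0} (trapezoid, 1 panel, h=1.5000): 1.517153
I_{1,0} (trapezoid, 2 panels, h=0.7500): 1.544066
I_{1,1} = 1.544066 + (1.544066 − 1.517153)/3 = 1.553037

1.5530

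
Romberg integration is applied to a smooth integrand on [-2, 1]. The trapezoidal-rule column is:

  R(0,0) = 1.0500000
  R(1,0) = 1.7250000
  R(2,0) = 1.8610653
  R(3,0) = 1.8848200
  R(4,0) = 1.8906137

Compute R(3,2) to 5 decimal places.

R(2,1) = (4·1.8610653 − 1.7250000) / 3 = 1.9064204
R(3,1) = 1.8848200 + (1.8848200 − 1.8610653)/3 = 1.8927382
R(3,2) = (16·1.8927382 − 1.9064204) / 15 = 1.8918261

1.89183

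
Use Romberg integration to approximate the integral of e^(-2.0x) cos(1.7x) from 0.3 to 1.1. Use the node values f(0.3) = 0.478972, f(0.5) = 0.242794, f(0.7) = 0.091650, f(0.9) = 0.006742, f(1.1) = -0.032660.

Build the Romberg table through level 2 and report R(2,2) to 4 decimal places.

0.1085

R(0,0) (trapezoid, 1 panel, h=0.8000): 0.178525
R(1,0) (trapezoid, 2 panels, h=0.4000): 0.125922
R(2,0) (trapezoid, 4 panels, h=0.2000): 0.112868
R(1,1) = 0.125922 + (0.125922 − 0.178525)/3 = 0.108388
R(2,1) = 0.112868 + (0.112868 − 0.125922)/3 = 0.108517
R(2,2) = 0.108517 + (0.108517 − 0.108388)/15 = 0.108526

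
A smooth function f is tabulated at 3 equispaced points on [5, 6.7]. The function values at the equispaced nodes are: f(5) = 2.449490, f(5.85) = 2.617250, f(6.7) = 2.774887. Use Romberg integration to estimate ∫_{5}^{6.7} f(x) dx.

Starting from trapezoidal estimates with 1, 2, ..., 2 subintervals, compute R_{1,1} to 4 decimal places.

4.4465

R_{0,0} (trapezoid, 1 panel, h=1.7000): 4.440720
R_{1,0} (trapezoid, 2 panels, h=0.8500): 4.445023
R_{1,1} = 4.445023 + (4.445023 − 4.440720)/3 = 4.446457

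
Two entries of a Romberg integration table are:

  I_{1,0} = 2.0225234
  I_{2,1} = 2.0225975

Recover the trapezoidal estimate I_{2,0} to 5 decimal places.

From I_{2,1} = (4·I_{2,0} − I_{1,0})/3, solve for I_{2,0}:
4·I_{2,0} = 3·2.0225975 + 2.0225234 = 8.0903159
I_{2,0} = 2.0225790

2.02258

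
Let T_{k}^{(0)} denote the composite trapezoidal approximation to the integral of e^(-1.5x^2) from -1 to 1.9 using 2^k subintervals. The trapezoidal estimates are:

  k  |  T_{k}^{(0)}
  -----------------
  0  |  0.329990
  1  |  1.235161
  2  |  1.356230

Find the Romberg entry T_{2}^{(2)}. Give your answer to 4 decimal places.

1.3872

Richardson extrapolation on the trapezoidal column (denominator 4−1=3):
T_{1}^{(1)} = (4·1.235161 − 0.329990) / 3 = 1.536885
T_{2}^{(1)} = (4·1.356230 − 1.235161) / 3 = 1.396586
T_{2}^{(2)} = (16·1.396586 − 1.536885) / 15 = 1.387233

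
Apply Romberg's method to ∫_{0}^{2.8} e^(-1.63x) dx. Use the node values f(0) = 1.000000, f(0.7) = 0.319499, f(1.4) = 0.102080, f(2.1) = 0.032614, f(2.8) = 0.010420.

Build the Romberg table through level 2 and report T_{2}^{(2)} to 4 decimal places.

0.6087

T_{0}^{(0)} (trapezoid, 1 panel, h=2.8000): 1.414588
T_{1}^{(0)} (trapezoid, 2 panels, h=1.4000): 0.850206
T_{2}^{(0)} (trapezoid, 4 panels, h=0.7000): 0.671582
T_{1}^{(1)} = 0.850206 + (0.850206 − 1.414588)/3 = 0.662079
T_{2}^{(1)} = 0.671582 + (0.671582 − 0.850206)/3 = 0.612041
T_{2}^{(2)} = 0.612041 + (0.612041 − 0.662079)/15 = 0.608705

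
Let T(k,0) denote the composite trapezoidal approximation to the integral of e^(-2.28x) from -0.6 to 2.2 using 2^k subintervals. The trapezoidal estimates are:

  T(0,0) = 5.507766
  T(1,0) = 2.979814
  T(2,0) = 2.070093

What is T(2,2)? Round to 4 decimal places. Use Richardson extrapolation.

T(1,1) = 2.979814 + (2.979814 − 5.507766)/3 = 2.137163
T(2,1) = 2.070093 + (2.070093 − 2.979814)/3 = 1.766853
T(2,2) = 1.766853 + (1.766853 − 2.137163)/15 = 1.742166
(Column j=1 coincides with Simpson's rule on the same nodes.)

1.7422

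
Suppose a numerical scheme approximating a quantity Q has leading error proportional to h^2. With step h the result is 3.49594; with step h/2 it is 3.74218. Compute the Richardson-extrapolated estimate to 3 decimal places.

The leading error scales as h^2; refining by a factor of 2 reduces it by 2^2 = 4.
Extrapolated value = (4·A(h/2) − A(h)) / (4 − 1)
= (4·3.74218 − 3.49594) / 3
= 11.47278 / 3 = 3.82426

3.824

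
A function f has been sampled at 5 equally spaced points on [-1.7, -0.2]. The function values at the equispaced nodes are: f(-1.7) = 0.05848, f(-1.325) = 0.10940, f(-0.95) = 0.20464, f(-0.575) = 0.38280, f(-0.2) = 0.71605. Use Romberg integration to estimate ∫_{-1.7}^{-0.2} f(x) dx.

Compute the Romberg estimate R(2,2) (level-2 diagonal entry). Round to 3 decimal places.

R(0,0) (trapezoid, 1 panel, h=1.5000): 0.58090
R(1,0) (trapezoid, 2 panels, h=0.7500): 0.44393
R(2,0) (trapezoid, 4 panels, h=0.3750): 0.40654
R(1,1) = 0.44393 + (0.44393 − 0.58090)/3 = 0.39827
R(2,1) = 0.40654 + (0.40654 − 0.44393)/3 = 0.39408
R(2,2) = 0.39408 + (0.39408 − 0.39827)/15 = 0.39380

0.394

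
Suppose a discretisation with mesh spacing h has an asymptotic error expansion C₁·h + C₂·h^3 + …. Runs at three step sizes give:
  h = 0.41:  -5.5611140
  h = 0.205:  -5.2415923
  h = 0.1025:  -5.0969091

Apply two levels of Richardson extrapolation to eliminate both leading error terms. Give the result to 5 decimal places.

First eliminate the h term (factor 2^1 = 2):
  B₁ = (2·(-5.2415923) − (-5.5611140))/1 = -4.9220706
  B₂ = (2·(-5.0969091) − (-5.2415923))/1 = -4.9522259
Then eliminate the h^3 term (factor 2^3 = 8):
  (8·(-4.9522259) − (-4.9220706))/7 = -4.9565338

-4.95653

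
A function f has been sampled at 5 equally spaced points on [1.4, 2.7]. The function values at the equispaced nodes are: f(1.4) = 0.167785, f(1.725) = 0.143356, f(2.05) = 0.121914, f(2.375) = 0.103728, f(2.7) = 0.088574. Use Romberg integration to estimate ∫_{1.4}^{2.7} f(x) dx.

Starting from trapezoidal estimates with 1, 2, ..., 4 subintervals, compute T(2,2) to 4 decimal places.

0.1613

T(0,0) (trapezoid, 1 panel, h=1.3000): 0.166633
T(1,0) (trapezoid, 2 panels, h=0.6500): 0.162561
T(2,0) (trapezoid, 4 panels, h=0.3250): 0.161583
T(1,1) = 0.162561 + (0.162561 − 0.166633)/3 = 0.161204
T(2,1) = 0.161583 + (0.161583 − 0.162561)/3 = 0.161257
T(2,2) = 0.161257 + (0.161257 − 0.161204)/15 = 0.161261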